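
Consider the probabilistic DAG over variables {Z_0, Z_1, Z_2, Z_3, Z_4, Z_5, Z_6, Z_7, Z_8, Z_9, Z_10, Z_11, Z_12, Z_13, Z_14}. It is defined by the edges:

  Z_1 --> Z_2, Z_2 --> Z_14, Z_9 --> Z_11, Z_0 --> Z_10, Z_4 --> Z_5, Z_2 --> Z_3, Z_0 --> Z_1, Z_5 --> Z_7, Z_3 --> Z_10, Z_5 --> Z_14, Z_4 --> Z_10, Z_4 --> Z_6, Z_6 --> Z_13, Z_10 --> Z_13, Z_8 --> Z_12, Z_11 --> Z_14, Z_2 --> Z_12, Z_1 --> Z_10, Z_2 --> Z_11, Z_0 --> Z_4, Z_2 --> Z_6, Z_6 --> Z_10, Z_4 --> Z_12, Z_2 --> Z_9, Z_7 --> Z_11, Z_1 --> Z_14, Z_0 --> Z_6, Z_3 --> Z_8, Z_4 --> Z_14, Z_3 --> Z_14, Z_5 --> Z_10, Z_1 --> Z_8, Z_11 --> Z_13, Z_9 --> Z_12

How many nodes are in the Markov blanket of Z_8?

6

Z_8's parents: Z_1, Z_3.
Ch(Z_8) = {Z_12}.
Parents of each child, excluding Z_8:
  Z_12 also has parents Z_2, Z_4, Z_9.
MB(Z_8) = {Z_1, Z_2, Z_3, Z_4, Z_9, Z_12}, which has 6 nodes.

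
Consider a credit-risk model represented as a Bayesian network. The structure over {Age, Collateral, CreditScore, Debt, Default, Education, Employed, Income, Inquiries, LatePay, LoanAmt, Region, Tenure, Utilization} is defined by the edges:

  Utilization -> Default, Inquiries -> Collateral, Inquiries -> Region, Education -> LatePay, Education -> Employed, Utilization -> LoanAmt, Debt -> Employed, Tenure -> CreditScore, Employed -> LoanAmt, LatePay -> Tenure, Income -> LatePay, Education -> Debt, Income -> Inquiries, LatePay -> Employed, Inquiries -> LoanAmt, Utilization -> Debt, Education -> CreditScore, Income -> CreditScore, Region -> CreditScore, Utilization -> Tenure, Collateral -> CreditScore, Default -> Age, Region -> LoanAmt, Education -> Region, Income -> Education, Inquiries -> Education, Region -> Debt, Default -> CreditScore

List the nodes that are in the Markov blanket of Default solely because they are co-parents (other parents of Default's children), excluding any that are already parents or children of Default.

{Collateral, Education, Income, Region, Tenure}

Children of Default: Age, CreditScore.
  Age has no other parent.
  CreditScore's other parents are Collateral, Education, Income, Region, Tenure.
Excluding nodes already adjacent to Default (Age, CreditScore, Utilization), the co-parent-only contribution is {Collateral, Education, Income, Region, Tenure}.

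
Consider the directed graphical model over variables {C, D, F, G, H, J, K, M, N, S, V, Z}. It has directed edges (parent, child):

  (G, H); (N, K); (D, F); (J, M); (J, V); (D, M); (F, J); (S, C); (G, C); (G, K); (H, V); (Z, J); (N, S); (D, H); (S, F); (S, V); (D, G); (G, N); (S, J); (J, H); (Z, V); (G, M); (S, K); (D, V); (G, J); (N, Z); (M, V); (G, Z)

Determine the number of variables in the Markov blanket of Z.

9

Recall MB(v) = parents ∪ children ∪ spouses, where spouses are the other parents of v's children.
Z's parents: G, N.
Z has children J, V.
Other parents of Z's children:
  J's other parents are F, G, S.
  parents(V) \ {Z} = {D, H, J, M, S}.
MB(Z) = {D, F, G, H, J, M, N, S, V}, which has 9 nodes.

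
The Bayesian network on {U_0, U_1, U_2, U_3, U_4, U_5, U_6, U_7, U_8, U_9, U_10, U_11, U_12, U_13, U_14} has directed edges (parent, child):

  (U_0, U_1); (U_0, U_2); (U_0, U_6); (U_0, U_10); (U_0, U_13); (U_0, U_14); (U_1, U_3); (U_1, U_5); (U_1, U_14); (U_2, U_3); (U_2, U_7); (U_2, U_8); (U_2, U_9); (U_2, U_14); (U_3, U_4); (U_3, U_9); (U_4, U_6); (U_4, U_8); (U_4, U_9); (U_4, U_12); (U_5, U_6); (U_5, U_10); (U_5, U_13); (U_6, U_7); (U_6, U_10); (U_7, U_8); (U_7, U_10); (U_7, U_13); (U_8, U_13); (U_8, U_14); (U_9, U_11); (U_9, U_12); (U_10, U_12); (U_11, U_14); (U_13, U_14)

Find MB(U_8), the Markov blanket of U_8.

{U_0, U_1, U_2, U_4, U_5, U_7, U_11, U_13, U_14}

Pa(U_8) = {U_2, U_4, U_7}.
U_8 has children U_13, U_14.
Co-parents of U_8 (other parents of its children):
  U_13: U_0, U_5, U_7
  U_14: U_0, U_1, U_2, U_11, U_13
So the Markov blanket of U_8 is {U_0, U_1, U_2, U_4, U_5, U_7, U_11, U_13, U_14}.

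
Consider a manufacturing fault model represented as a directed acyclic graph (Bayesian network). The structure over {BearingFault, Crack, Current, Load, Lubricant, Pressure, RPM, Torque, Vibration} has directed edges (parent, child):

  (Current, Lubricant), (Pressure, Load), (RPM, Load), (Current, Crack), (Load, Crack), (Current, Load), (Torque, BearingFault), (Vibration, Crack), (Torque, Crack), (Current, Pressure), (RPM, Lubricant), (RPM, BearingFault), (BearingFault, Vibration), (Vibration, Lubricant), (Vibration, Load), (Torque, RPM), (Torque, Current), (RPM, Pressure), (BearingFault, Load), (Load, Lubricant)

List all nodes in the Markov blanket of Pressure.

{BearingFault, Current, Load, RPM, Vibration}

Recall MB(v) = parents ∪ children ∪ spouses, where spouses are the other parents of v's children.
Pressure has parents Current, RPM.
Ch(Pressure) = {Load}.
Parents of each child, excluding Pressure:
  Load's other parents are BearingFault, Current, RPM, Vibration.
Union: {Current, RPM} ∪ {Load} ∪ {BearingFault, Current, RPM, Vibration} = {BearingFault, Current, Load, RPM, Vibration}.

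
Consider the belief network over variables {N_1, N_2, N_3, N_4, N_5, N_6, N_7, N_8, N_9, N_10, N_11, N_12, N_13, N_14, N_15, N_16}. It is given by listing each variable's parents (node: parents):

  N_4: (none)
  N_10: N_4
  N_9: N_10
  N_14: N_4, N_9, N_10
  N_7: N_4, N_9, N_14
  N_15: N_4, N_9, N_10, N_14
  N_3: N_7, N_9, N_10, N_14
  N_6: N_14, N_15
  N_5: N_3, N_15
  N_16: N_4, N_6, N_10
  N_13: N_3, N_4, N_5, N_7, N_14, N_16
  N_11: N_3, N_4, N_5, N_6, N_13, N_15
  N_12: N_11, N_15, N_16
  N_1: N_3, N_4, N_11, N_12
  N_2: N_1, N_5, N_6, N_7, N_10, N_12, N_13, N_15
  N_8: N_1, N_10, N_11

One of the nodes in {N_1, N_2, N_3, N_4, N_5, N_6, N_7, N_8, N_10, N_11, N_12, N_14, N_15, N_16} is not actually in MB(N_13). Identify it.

Parents of N_13: N_3, N_4, N_5, N_7, N_14, N_16.
N_13's children: N_2, N_11.
Other parents of N_13's children:
  N_11: N_3, N_4, N_5, N_6, N_15
  N_2: N_1, N_5, N_6, N_7, N_10, N_12, N_15
MB(N_13) = {N_1, N_2, N_3, N_4, N_5, N_6, N_7, N_10, N_11, N_12, N_14, N_15, N_16}.
N_8 is neither a parent, child, nor co-parent of N_13, so it does not belong.

N_8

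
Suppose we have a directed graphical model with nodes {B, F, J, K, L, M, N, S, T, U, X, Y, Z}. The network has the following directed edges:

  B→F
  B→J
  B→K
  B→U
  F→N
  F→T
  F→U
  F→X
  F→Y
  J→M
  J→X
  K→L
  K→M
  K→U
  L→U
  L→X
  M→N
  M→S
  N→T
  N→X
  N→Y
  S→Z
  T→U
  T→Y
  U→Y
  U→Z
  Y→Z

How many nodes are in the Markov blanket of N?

8

By definition, MB(N) is built from N's parents, N's children, and the co-parents of N.
N's children: T, X, Y.
Pa(N) = {F, M}.
For each child, the remaining parents (spouses of N):
  parents(T) \ {N} = {F}.
  parents(X) \ {N} = {F, J, L}.
  Y also has parents F, T, U.
MB(N) = {F, J, L, M, T, U, X, Y}, which has 8 nodes.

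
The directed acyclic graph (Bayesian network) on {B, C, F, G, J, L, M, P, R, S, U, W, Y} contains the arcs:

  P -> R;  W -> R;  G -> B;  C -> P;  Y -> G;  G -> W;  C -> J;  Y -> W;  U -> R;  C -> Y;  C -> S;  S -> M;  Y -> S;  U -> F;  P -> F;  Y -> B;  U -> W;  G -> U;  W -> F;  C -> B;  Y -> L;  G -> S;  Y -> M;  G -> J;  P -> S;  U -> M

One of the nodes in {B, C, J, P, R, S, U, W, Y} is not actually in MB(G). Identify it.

The Markov blanket of a node is its parents, its children, and the other parents of its children.
Parents of G: Y.
Ch(G) = {B, J, S, U, W}.
Other parents of G's children:
  U: —
  J: C
  W: U, Y
  B: C, Y
  S: C, P, Y
MB(G) = {B, C, J, P, S, U, W, Y}.
R is neither a parent, child, nor co-parent of G, so it does not belong.

R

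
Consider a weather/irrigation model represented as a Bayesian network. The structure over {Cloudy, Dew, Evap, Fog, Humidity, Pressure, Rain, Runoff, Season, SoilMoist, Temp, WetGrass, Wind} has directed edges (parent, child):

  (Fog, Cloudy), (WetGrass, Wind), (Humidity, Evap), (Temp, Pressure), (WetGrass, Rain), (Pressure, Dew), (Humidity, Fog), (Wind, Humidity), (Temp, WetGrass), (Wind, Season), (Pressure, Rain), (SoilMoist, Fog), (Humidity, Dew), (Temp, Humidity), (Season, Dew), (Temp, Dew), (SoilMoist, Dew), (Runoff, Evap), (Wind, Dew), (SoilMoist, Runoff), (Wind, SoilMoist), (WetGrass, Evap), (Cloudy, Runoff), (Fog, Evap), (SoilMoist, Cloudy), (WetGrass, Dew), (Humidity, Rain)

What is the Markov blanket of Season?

{Dew, Humidity, Pressure, SoilMoist, Temp, WetGrass, Wind}

A node's Markov blanket = Pa ∪ Ch ∪ (parents of Ch other than the node itself).
Season's parents: Wind.
Ch(Season) = {Dew}.
Parents of each child, excluding Season:
  Dew's other parents are Humidity, Pressure, SoilMoist, Temp, WetGrass, Wind.
So the Markov blanket of Season is {Dew, Humidity, Pressure, SoilMoist, Temp, WetGrass, Wind}.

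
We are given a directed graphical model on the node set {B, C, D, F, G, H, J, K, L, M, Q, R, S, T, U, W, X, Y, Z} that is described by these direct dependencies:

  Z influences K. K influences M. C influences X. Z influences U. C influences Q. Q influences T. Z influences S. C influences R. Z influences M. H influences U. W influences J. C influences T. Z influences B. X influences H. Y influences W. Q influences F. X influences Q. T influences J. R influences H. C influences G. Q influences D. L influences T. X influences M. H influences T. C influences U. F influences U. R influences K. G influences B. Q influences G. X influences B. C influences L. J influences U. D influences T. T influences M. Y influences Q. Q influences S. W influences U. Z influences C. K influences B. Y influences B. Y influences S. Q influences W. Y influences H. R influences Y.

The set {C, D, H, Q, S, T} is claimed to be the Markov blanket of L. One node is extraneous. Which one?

The Markov blanket of a node is its parents, its children, and the other parents of its children.
L's parents: C.
Children of L: T.
Parents of each child, excluding L:
  parents(T) \ {L} = {C, D, H, Q}.
MB(L) = {C, D, H, Q, T}.
S is neither a parent, child, nor co-parent of L, so it does not belong.

S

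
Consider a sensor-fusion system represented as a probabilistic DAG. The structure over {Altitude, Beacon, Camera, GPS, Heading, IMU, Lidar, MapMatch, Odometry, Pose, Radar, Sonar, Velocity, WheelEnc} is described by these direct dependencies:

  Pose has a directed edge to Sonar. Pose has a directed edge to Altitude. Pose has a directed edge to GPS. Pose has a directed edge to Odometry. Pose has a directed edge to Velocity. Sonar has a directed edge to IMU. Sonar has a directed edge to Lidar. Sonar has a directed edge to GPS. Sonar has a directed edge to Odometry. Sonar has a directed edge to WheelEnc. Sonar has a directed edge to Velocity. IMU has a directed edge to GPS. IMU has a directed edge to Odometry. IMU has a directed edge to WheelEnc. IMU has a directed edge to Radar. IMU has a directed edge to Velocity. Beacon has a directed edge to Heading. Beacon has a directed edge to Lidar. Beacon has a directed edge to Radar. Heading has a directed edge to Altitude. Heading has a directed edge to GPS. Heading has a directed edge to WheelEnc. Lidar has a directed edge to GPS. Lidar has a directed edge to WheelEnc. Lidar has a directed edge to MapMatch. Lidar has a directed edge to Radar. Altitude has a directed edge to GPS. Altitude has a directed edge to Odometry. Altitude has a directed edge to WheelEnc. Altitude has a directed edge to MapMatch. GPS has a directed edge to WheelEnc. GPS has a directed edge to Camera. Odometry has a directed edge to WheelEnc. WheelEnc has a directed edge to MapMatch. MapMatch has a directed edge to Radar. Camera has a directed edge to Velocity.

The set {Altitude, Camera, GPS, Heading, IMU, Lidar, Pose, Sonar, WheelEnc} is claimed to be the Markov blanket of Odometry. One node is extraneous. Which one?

Recall MB(v) = parents ∪ children ∪ spouses, where spouses are the other parents of v's children.
Parents of Odometry: Altitude, IMU, Pose, Sonar.
Children of Odometry: WheelEnc.
For each child, the remaining parents (spouses of Odometry):
  WheelEnc's other parents are Altitude, GPS, Heading, IMU, Lidar, Sonar.
MB(Odometry) = {Altitude, GPS, Heading, IMU, Lidar, Pose, Sonar, WheelEnc}.
Camera is neither a parent, child, nor co-parent of Odometry, so it does not belong.

Camera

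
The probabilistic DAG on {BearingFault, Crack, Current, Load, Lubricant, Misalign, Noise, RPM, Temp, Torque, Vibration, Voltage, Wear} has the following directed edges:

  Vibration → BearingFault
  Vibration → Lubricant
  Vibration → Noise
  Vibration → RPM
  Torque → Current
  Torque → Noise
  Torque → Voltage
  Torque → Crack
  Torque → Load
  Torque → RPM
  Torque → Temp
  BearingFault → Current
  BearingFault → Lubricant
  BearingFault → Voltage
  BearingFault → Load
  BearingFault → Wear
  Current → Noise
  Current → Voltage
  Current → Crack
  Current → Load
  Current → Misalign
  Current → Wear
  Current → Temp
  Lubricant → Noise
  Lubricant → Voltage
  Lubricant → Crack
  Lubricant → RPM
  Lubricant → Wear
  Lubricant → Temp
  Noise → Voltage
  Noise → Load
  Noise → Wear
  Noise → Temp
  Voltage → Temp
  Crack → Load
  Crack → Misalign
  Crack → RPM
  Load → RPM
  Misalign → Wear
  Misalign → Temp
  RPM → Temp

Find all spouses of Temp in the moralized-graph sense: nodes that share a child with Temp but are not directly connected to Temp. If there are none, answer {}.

{}

Temp has no children, so it has no co-parents. The set is empty.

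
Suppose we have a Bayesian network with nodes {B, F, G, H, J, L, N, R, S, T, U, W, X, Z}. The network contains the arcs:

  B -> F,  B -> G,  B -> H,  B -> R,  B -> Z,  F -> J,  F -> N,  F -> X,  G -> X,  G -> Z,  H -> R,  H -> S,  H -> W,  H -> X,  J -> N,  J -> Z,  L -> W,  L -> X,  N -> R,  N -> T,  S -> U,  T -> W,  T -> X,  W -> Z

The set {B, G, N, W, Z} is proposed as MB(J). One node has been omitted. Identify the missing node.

By definition, MB(J) is built from J's parents, J's children, and the co-parents of J.
J has parent F.
Children of J: N, Z.
Other parents of J's children:
  N: F
  Z: B, G, W
MB(J) = {B, F, G, N, W, Z}.
Comparing with the claimed set, F is missing.

F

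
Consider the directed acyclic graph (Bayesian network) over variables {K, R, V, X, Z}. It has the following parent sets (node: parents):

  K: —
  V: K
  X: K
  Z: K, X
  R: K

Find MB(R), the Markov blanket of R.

{K}

By definition, MB(R) is built from R's parents, R's children, and the co-parents of R.
R's parents: K.
R has no children.
R has no children, so there are no co-parents.
Union: {K} ∪ {} ∪ {} = {K}.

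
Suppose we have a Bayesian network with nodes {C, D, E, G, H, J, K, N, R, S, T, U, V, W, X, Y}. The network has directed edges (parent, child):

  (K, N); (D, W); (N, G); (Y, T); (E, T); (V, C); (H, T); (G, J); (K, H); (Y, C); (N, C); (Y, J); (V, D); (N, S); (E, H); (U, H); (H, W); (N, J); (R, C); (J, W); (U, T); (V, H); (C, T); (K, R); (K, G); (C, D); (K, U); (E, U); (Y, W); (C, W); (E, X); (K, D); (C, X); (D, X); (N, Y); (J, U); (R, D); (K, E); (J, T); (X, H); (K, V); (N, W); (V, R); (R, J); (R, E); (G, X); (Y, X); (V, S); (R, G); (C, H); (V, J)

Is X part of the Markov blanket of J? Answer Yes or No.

Recall MB(v) = parents ∪ children ∪ spouses, where spouses are the other parents of v's children.
Parents of J: G, N, R, V, Y.
Ch(J) = {T, U, W}.
Co-parents of J (other parents of its children):
  U also has parents E, K.
  W also has parents C, D, H, N, Y.
  parents(T) \ {J} = {C, E, H, U, Y}.
MB(J) = {C, D, E, G, H, K, N, R, T, U, V, W, Y}; X is not in this set.

No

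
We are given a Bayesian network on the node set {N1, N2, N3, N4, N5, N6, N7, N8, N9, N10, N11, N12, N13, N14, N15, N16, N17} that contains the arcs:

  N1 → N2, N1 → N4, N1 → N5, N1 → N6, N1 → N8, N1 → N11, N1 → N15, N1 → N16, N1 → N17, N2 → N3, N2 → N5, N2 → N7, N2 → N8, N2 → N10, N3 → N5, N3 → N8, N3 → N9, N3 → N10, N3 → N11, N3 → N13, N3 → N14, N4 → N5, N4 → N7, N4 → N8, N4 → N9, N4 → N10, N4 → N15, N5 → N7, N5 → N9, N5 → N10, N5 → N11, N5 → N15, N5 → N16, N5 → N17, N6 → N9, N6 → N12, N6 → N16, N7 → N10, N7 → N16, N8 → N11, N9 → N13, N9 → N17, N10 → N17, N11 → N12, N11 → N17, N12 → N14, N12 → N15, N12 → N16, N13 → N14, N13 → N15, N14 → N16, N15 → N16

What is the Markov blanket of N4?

{N1, N2, N3, N5, N6, N7, N8, N9, N10, N12, N13, N15}

Recall MB(v) = parents ∪ children ∪ spouses, where spouses are the other parents of v's children.
N4's parents: N1.
N4's children: N5, N7, N8, N9, N10, N15.
Co-parents of N4 (other parents of its children):
  N5: N1, N2, N3
  N7: N2, N5
  N8: N1, N2, N3
  N9: N3, N5, N6
  N10: N2, N3, N5, N7
  N15: N1, N5, N12, N13
So the Markov blanket of N4 is {N1, N2, N3, N5, N6, N7, N8, N9, N10, N12, N13, N15}.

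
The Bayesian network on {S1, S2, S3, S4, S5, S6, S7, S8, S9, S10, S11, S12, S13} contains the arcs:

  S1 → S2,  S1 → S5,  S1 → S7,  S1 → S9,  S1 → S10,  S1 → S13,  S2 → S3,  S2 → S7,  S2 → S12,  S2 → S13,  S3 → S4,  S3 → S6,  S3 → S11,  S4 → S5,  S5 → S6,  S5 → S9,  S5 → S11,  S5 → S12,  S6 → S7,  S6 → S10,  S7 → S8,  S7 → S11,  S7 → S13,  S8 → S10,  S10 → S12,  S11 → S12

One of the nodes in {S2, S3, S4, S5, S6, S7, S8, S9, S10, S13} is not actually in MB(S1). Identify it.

S1 has children S2, S5, S7, S9, S10, S13.
S1 has no parents.
Co-parents of S1 (other parents of its children):
  S2: —
  S5: S4
  S7: S2, S6
  S9: S5
  S10: S6, S8
  S13: S2, S7
MB(S1) = {S2, S4, S5, S6, S7, S8, S9, S10, S13}.
S3 is neither a parent, child, nor co-parent of S1, so it does not belong.

S3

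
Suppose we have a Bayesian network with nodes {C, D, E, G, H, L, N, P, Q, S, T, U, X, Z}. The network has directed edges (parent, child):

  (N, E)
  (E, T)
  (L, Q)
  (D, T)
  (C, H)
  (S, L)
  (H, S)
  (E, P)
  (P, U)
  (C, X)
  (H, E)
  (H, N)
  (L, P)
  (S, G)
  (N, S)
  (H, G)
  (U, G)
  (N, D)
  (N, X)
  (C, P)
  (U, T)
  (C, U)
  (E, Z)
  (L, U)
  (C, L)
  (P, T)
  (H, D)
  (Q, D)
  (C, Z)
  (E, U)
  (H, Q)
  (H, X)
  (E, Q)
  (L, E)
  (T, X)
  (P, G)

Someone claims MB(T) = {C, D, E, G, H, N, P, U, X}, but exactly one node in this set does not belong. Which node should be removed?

By definition, MB(T) is built from T's parents, T's children, and the co-parents of T.
T has parents D, E, P, U.
Ch(T) = {X}.
Parents of each child, excluding T:
  X's other parents are C, H, N.
MB(T) = {C, D, E, H, N, P, U, X}.
G is neither a parent, child, nor co-parent of T, so it does not belong.

G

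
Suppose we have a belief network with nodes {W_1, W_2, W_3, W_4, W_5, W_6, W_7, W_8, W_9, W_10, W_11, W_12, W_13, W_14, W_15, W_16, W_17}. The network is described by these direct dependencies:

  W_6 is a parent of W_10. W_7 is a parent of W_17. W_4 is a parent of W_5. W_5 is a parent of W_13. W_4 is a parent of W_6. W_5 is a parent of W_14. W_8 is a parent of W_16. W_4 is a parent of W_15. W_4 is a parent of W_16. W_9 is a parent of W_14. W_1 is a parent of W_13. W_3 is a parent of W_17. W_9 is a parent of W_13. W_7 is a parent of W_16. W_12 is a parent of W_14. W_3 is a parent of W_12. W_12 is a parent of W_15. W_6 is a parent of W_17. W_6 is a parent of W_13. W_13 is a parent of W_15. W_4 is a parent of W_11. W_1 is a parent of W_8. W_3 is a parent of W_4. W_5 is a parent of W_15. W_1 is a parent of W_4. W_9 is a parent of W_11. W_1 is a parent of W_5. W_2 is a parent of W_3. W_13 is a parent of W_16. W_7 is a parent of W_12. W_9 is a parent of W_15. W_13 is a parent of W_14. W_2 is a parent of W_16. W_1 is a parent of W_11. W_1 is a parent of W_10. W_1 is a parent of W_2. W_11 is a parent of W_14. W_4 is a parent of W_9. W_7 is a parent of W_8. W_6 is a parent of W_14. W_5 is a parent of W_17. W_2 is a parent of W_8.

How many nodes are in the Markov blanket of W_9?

9

By definition, MB(W_9) is built from W_9's parents, W_9's children, and the co-parents of W_9.
W_9's children: W_11, W_13, W_14, W_15.
W_9 has parent W_4.
For each child, the remaining parents (spouses of W_9):
  W_11: W_1, W_4
  W_13: W_1, W_5, W_6
  W_14: W_5, W_6, W_11, W_12, W_13
  W_15: W_4, W_5, W_12, W_13
MB(W_9) = {W_1, W_4, W_5, W_6, W_11, W_12, W_13, W_14, W_15}, which has 9 nodes.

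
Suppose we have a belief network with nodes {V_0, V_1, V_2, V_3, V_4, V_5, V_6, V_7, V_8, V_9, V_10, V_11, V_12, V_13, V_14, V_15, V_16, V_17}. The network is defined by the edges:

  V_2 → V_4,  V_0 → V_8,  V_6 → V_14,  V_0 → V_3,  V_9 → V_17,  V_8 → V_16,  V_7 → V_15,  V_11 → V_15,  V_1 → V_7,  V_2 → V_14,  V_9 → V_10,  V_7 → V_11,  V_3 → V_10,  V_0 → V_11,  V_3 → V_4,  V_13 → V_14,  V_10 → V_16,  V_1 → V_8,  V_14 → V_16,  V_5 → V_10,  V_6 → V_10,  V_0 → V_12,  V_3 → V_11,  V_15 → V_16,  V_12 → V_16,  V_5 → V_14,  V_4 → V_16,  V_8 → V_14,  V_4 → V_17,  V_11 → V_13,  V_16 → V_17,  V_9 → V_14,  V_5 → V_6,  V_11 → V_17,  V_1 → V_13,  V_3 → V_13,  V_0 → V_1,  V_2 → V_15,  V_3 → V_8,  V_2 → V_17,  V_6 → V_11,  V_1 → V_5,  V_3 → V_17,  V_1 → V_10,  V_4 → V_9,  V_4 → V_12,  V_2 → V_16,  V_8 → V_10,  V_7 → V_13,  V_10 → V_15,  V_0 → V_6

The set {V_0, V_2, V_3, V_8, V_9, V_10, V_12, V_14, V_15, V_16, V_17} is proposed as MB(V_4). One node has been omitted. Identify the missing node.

V_11

By definition, MB(V_4) is built from V_4's parents, V_4's children, and the co-parents of V_4.
Children of V_4: V_9, V_12, V_16, V_17.
Parents of V_4: V_2, V_3.
Parents of each child, excluding V_4:
  V_9: —
  V_12: V_0
  V_16: V_2, V_8, V_10, V_12, V_14, V_15
  V_17: V_2, V_3, V_9, V_11, V_16
MB(V_4) = {V_0, V_2, V_3, V_8, V_9, V_10, V_11, V_12, V_14, V_15, V_16, V_17}.
Comparing with the claimed set, V_11 is missing.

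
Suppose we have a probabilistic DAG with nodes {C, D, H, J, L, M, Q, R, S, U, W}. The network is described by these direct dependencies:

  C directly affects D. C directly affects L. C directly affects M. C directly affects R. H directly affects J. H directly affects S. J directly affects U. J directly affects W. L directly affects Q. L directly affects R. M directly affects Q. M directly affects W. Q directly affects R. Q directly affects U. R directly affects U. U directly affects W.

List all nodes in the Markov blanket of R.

Pa(R) = {C, L, Q}.
Children of R: U.
For each child, the remaining parents (spouses of R):
  U's other parents are J, Q.
So the Markov blanket of R is {C, J, L, Q, U}.

{C, J, L, Q, U}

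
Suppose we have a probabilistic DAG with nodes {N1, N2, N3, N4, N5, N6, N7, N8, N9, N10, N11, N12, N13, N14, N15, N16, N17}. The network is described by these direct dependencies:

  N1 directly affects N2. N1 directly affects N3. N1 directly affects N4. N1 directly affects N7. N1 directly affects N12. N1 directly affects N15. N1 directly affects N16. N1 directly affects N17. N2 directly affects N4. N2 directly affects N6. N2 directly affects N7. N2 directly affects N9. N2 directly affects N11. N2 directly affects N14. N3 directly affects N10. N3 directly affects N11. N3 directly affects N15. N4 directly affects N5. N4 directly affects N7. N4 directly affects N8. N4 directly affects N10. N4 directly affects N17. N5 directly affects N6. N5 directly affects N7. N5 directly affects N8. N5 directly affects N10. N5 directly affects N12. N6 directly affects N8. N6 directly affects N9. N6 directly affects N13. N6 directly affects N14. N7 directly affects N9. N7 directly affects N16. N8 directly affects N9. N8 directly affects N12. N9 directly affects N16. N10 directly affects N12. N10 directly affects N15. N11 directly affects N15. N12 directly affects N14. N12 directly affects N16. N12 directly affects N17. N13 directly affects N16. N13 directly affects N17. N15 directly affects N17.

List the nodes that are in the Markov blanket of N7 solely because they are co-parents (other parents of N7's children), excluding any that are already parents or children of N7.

Children of N7: N9, N16.
  N9's other parents are N2, N6, N8.
  N16's other parents are N1, N9, N12, N13.
Excluding nodes already adjacent to N7 (N1, N2, N4, N5, N9, N16), the co-parent-only contribution is {N6, N8, N12, N13}.

{N6, N8, N12, N13}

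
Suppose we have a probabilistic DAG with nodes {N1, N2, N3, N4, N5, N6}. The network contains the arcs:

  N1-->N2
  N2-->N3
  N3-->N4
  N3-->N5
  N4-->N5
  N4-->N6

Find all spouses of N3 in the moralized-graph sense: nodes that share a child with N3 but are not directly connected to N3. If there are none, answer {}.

{}

Children of N3: N4, N5.
  N4 has no other parent.
  N5's other parent is N4.
Excluding nodes already adjacent to N3 (N2, N4, N5), the co-parent-only contribution is {}.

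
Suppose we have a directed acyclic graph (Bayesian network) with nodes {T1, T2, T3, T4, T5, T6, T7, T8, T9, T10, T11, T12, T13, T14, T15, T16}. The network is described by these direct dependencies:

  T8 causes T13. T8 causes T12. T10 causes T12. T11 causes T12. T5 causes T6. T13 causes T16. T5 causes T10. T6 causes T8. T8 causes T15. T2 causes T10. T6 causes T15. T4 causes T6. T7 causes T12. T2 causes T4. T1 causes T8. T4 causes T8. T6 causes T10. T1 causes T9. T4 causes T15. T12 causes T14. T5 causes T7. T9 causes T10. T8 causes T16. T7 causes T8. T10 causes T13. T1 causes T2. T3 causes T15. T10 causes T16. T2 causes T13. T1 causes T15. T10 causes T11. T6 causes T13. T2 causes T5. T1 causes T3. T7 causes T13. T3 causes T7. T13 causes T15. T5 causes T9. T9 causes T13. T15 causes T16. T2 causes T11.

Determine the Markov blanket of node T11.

{T2, T7, T8, T10, T12}

The Markov blanket of a node is its parents, its children, and the other parents of its children.
T11's parents: T2, T10.
T11 has child T12.
Co-parents of T11 (other parents of its children):
  parents(T12) \ {T11} = {T7, T8, T10}.
So the Markov blanket of T11 is {T2, T7, T8, T10, T12}.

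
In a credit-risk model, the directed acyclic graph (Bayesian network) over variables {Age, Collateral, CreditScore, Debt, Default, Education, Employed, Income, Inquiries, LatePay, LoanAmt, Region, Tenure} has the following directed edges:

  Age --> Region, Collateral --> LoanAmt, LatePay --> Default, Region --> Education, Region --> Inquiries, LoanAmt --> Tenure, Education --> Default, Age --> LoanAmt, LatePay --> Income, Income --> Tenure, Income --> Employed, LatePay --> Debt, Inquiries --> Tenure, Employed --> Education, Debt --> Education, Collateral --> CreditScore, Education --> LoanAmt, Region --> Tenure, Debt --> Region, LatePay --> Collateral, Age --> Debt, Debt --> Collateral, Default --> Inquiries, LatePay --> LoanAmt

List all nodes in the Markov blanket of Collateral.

Collateral's parents: Debt, LatePay.
Collateral has children CreditScore, LoanAmt.
For each child, the remaining parents (spouses of Collateral):
  LoanAmt: Age, Education, LatePay
  CreditScore: —
Taking the union gives {Age, CreditScore, Debt, Education, LatePay, LoanAmt}.

{Age, CreditScore, Debt, Education, LatePay, LoanAmt}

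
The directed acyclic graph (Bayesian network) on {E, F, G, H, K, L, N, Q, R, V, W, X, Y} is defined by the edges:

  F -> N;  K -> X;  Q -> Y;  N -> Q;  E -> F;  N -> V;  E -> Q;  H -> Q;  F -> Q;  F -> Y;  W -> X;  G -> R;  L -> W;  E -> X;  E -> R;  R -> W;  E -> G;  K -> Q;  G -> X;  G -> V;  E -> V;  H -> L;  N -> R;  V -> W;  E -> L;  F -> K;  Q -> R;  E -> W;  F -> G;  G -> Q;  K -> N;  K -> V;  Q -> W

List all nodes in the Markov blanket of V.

{E, G, K, L, N, Q, R, W}

Children of V: W.
Parents of V: E, G, K, N.
For each child, the remaining parents (spouses of V):
  W: E, L, Q, R
So the Markov blanket of V is {E, G, K, L, N, Q, R, W}.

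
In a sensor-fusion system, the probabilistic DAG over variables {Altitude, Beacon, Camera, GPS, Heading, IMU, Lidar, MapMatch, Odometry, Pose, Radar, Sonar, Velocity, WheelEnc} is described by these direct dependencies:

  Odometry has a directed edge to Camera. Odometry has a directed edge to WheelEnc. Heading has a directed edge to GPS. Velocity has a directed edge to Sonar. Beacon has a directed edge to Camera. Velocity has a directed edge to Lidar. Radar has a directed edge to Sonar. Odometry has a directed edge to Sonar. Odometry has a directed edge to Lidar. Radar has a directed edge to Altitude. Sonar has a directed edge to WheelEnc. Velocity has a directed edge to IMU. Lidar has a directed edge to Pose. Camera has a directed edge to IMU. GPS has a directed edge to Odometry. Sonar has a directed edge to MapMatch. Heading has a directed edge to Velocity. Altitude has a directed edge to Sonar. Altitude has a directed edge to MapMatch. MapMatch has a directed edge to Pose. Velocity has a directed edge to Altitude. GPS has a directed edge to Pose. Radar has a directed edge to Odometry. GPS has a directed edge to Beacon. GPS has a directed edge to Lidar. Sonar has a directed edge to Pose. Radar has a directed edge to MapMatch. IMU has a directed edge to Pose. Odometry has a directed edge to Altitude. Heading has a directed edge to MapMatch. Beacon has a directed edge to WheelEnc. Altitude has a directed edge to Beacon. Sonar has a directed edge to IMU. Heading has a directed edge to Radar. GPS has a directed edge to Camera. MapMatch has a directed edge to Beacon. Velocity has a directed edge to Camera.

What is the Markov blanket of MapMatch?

By definition, MB(MapMatch) is built from MapMatch's parents, MapMatch's children, and the co-parents of MapMatch.
Children of MapMatch: Beacon, Pose.
Pa(MapMatch) = {Altitude, Heading, Radar, Sonar}.
Other parents of MapMatch's children:
  Beacon: Altitude, GPS
  Pose: GPS, IMU, Lidar, Sonar
Union: {Altitude, Heading, Radar, Sonar} ∪ {Beacon, Pose} ∪ {Altitude, GPS, IMU, Lidar, Sonar} = {Altitude, Beacon, GPS, Heading, IMU, Lidar, Pose, Radar, Sonar}.

{Altitude, Beacon, GPS, Heading, IMU, Lidar, Pose, Radar, Sonar}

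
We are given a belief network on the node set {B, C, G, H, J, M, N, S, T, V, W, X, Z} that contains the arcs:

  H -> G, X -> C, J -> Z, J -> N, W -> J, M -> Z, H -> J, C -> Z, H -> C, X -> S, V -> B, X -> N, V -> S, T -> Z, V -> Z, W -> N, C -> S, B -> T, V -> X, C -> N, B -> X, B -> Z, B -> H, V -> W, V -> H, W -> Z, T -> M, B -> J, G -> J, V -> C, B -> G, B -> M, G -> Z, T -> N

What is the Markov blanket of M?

{B, C, G, J, T, V, W, Z}

Parents of M: B, T.
Children of M: Z.
Other parents of M's children:
  Z: B, C, G, J, T, V, W
MB(M) = {B, C, G, J, T, V, W, Z}.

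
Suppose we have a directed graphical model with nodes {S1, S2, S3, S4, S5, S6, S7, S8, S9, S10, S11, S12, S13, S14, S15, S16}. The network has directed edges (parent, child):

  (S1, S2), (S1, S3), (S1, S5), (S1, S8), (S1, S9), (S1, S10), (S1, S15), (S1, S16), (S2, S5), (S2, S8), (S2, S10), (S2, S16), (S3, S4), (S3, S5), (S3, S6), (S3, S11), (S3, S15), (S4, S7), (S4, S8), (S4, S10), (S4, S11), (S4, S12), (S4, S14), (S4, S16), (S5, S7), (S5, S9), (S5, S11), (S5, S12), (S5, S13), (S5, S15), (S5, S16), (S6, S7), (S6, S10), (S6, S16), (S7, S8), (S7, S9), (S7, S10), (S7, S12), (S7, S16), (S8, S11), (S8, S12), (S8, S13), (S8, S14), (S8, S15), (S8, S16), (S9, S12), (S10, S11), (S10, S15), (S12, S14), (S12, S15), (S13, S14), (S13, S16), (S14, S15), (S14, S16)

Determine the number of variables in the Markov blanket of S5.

15

The Markov blanket of a node is its parents, its children, and the other parents of its children.
S5's parents: S1, S2, S3.
S5's children: S7, S9, S11, S12, S13, S15, S16.
Other parents of S5's children:
  S7: S4, S6
  S9: S1, S7
  S11: S3, S4, S8, S10
  S12: S4, S7, S8, S9
  S13: S8
  S15: S1, S3, S8, S10, S12, S14
  S16: S1, S2, S4, S6, S7, S8, S13, S14
MB(S5) = {S1, S2, S3, S4, S6, S7, S8, S9, S10, S11, S12, S13, S14, S15, S16}, which has 15 nodes.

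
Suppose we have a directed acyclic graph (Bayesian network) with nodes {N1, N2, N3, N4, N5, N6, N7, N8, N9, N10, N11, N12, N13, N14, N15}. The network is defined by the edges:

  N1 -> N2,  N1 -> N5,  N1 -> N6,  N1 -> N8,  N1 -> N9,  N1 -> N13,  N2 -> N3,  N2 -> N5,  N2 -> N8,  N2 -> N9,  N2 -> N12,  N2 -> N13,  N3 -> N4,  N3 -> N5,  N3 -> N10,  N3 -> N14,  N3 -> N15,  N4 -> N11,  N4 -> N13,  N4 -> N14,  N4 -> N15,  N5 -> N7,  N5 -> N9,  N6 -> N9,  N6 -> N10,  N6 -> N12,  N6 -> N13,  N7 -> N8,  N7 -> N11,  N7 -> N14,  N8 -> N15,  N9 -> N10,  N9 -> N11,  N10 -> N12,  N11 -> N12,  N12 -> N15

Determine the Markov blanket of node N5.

N5 has parents N1, N2, N3.
Ch(N5) = {N7, N9}.
Other parents of N5's children:
  N7 has no other parent.
  N9 also has parents N1, N2, N6.
MB(N5) = {N1, N2, N3, N6, N7, N9}.

{N1, N2, N3, N6, N7, N9}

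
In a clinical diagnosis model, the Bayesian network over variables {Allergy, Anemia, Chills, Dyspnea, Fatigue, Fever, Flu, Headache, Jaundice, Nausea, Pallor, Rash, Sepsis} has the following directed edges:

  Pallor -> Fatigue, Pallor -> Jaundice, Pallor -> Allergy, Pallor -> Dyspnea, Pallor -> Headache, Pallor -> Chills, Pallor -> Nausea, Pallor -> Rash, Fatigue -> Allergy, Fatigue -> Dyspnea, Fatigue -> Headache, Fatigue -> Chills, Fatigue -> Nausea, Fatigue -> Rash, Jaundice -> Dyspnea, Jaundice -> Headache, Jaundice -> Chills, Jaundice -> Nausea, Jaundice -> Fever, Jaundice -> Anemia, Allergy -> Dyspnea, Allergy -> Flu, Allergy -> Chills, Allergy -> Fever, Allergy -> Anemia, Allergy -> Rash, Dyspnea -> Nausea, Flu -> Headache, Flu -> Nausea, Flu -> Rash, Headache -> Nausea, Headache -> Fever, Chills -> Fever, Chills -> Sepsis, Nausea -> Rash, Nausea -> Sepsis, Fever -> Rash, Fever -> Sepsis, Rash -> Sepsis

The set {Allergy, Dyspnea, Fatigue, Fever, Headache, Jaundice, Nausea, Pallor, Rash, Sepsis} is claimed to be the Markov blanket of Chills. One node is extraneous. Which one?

Recall MB(v) = parents ∪ children ∪ spouses, where spouses are the other parents of v's children.
Pa(Chills) = {Allergy, Fatigue, Jaundice, Pallor}.
Chills has children Fever, Sepsis.
For each child, the remaining parents (spouses of Chills):
  Fever also has parents Allergy, Headache, Jaundice.
  parents(Sepsis) \ {Chills} = {Fever, Nausea, Rash}.
MB(Chills) = {Allergy, Fatigue, Fever, Headache, Jaundice, Nausea, Pallor, Rash, Sepsis}.
Dyspnea is neither a parent, child, nor co-parent of Chills, so it does not belong.

Dyspnea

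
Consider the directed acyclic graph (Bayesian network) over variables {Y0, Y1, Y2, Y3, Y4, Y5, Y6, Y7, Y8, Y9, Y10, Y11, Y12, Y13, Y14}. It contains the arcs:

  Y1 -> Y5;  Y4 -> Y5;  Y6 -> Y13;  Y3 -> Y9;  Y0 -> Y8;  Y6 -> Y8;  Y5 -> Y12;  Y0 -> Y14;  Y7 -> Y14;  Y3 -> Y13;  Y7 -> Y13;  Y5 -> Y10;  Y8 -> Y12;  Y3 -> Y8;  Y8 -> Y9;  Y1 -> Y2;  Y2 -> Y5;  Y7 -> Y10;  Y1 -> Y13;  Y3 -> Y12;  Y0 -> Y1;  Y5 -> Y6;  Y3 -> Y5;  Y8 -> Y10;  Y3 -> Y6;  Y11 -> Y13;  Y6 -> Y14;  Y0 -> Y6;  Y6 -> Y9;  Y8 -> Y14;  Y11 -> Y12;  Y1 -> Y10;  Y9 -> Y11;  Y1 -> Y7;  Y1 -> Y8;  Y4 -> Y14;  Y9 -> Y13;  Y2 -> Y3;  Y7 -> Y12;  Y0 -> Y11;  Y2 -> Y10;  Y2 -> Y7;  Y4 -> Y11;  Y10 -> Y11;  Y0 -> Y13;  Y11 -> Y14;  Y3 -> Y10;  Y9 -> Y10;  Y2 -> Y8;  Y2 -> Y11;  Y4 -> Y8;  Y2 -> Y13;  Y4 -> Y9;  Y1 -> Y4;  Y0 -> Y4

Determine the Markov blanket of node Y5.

The Markov blanket of a node is its parents, its children, and the other parents of its children.
Parents of Y5: Y1, Y2, Y3, Y4.
Ch(Y5) = {Y6, Y10, Y12}.
Other parents of Y5's children:
  Y6: Y0, Y3
  Y10: Y1, Y2, Y3, Y7, Y8, Y9
  Y12: Y3, Y7, Y8, Y11
Union: {Y1, Y2, Y3, Y4} ∪ {Y6, Y10, Y12} ∪ {Y0, Y1, Y2, Y3, Y7, Y8, Y9, Y11} = {Y0, Y1, Y2, Y3, Y4, Y6, Y7, Y8, Y9, Y10, Y11, Y12}.

{Y0, Y1, Y2, Y3, Y4, Y6, Y7, Y8, Y9, Y10, Y11, Y12}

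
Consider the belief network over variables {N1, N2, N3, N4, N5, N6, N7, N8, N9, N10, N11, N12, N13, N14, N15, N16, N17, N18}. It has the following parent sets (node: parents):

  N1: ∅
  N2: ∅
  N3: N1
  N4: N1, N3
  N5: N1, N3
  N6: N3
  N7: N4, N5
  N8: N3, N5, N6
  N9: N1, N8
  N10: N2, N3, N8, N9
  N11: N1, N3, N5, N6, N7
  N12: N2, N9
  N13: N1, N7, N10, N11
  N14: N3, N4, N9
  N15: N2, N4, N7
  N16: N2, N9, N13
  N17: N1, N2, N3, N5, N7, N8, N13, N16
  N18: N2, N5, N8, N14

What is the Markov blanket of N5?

By definition, MB(N5) is built from N5's parents, N5's children, and the co-parents of N5.
Parents of N5: N1, N3.
N5's children: N7, N8, N11, N17, N18.
For each child, the remaining parents (spouses of N5):
  N7: N4
  N8: N3, N6
  N11: N1, N3, N6, N7
  N17: N1, N2, N3, N7, N8, N13, N16
  N18: N2, N8, N14
MB(N5) = {N1, N2, N3, N4, N6, N7, N8, N11, N13, N14, N16, N17, N18}.

{N1, N2, N3, N4, N6, N7, N8, N11, N13, N14, N16, N17, N18}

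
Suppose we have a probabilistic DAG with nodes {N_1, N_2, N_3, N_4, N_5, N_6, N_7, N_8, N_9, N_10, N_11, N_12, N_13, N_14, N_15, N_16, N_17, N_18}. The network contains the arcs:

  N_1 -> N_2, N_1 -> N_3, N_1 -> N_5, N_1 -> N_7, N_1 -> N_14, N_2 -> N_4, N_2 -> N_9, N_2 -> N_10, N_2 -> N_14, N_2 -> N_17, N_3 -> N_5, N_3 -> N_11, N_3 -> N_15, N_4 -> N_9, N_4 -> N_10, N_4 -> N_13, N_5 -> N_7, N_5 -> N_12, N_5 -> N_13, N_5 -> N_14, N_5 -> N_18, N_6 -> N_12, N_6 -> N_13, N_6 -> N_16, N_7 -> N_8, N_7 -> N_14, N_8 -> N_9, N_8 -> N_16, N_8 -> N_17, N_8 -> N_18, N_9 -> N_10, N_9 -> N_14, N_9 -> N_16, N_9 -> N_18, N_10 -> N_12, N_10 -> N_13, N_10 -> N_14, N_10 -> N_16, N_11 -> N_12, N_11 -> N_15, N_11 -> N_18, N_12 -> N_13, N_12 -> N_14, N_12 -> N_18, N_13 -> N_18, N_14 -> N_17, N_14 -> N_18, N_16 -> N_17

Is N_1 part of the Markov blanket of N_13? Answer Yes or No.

By definition, MB(N_13) is built from N_13's parents, N_13's children, and the co-parents of N_13.
N_13's children: N_18.
Parents of N_13: N_4, N_5, N_6, N_10, N_12.
Parents of each child, excluding N_13:
  N_18: N_5, N_8, N_9, N_11, N_12, N_14
MB(N_13) = {N_4, N_5, N_6, N_8, N_9, N_10, N_11, N_12, N_14, N_18}; N_1 is not in this set.

No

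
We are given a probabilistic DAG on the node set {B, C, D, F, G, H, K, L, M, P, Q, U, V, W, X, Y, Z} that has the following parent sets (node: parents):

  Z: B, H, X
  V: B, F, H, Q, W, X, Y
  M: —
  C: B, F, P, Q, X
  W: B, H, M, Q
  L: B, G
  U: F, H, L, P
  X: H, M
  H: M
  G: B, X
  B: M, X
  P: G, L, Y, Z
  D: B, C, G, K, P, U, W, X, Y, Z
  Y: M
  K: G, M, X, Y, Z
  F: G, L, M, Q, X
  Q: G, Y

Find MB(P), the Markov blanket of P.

{B, C, D, F, G, H, K, L, Q, U, W, X, Y, Z}

Parents of P: G, L, Y, Z.
Children of P: C, D, U.
Other parents of P's children:
  C: B, F, Q, X
  U: F, H, L
  D: B, C, G, K, U, W, X, Y, Z
MB(P) = {B, C, D, F, G, H, K, L, Q, U, W, X, Y, Z}.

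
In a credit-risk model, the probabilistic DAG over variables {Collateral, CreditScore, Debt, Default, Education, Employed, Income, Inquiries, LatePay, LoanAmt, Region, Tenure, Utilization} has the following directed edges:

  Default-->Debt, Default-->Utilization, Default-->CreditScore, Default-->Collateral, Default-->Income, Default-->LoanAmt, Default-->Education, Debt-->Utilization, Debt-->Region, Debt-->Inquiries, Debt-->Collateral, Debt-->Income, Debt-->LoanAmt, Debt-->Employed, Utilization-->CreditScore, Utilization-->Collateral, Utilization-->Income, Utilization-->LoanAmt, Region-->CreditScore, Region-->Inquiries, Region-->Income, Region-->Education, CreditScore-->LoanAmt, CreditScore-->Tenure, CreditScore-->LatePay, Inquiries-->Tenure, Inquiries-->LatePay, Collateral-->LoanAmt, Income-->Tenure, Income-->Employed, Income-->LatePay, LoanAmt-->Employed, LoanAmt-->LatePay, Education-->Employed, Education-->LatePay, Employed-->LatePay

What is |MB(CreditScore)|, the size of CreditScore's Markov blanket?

12

The Markov blanket of a node is its parents, its children, and the other parents of its children.
Children of CreditScore: LatePay, LoanAmt, Tenure.
Pa(CreditScore) = {Default, Region, Utilization}.
Parents of each child, excluding CreditScore:
  LoanAmt's other parents are Collateral, Debt, Default, Utilization.
  parents(Tenure) \ {CreditScore} = {Income, Inquiries}.
  LatePay also has parents Education, Employed, Income, Inquiries, LoanAmt.
MB(CreditScore) = {Collateral, Debt, Default, Education, Employed, Income, Inquiries, LatePay, LoanAmt, Region, Tenure, Utilization}, which has 12 nodes.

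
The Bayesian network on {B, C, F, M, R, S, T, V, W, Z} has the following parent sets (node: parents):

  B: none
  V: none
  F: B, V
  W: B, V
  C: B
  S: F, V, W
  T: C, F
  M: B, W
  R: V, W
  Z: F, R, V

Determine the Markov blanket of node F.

{B, C, R, S, T, V, W, Z}

A node's Markov blanket = Pa ∪ Ch ∪ (parents of Ch other than the node itself).
Children of F: S, T, Z.
F has parents B, V.
Co-parents of F (other parents of its children):
  S: V, W
  T: C
  Z: R, V
Taking the union gives {B, C, R, S, T, V, W, Z}.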